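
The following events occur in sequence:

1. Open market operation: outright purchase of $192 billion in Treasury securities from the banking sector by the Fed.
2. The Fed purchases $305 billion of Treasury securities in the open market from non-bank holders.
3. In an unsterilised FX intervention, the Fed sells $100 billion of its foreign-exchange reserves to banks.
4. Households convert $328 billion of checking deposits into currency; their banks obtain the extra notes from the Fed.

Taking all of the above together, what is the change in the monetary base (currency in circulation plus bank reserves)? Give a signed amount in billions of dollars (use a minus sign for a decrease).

Fed balance sheet:
  Assets:      Securities +$497B, Foreign assets −$100B
  Liabilities: Bank reserves +$69B, Currency in circulation +$328B
Commercial banking system:
  Assets:      Reserves at CB +$69B, Securities −$192B, Foreign assets +$100B
  Liabilities: Checkable deposits −$23B
Monetary base = currency + reserves: +$328B + (+$69B) = +$397 billion.

+$397 billion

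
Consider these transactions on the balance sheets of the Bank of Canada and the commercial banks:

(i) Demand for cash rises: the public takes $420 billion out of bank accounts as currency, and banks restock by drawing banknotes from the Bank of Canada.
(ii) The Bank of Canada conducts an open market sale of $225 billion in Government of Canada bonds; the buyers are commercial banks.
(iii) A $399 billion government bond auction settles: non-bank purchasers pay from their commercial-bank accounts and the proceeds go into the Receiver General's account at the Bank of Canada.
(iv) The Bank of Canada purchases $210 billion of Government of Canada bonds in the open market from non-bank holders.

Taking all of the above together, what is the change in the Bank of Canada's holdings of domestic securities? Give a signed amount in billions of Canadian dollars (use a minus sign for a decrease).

-$15 billion

Bank of Canada balance sheet:
  Assets:      Securities −$15B
  Liabilities: Bank reserves −$834B, Currency in circulation +$420B, Government deposits +$399B
Commercial banking system:
  Assets:      Reserves at CB −$834B, Securities +$225B
  Liabilities: Checkable deposits −$609B
So the change in the Bank of Canada's holdings of domestic securities is -$15 billion.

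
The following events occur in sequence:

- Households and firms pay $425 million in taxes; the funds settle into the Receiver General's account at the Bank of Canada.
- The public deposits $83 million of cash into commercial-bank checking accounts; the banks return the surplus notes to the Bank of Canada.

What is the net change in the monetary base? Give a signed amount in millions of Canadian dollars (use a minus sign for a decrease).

-$425 million

Government account inflow $425 million: reserves shift to a non-base liability → −$425M.
Currency deposit $83 million: just a shift between currency and reserves — both are base money → 0.
Net: −425 + 0 = -$425 million.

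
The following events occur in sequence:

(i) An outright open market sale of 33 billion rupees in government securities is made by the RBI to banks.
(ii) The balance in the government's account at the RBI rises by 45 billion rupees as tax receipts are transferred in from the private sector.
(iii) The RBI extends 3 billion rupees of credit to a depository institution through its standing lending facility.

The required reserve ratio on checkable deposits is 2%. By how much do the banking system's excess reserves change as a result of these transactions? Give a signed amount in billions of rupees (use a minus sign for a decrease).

OMO sale (to banks) 33 billion rupees: reserves −33B, deposits 0.
Government account inflow 45 billion rupees: reserves −45B, deposits −45B.
Discount-window loan 3 billion rupees: reserves +3B, deposits 0.
Totals: Δreserves = −75B, Δdeposits = −45B.
Δrequired reserves = 2% × −45B = −0.9B.
Δexcess reserves = Δreserves − Δrequired = −75B − (−0.9B) = -74.1 billion.

-74.1 billion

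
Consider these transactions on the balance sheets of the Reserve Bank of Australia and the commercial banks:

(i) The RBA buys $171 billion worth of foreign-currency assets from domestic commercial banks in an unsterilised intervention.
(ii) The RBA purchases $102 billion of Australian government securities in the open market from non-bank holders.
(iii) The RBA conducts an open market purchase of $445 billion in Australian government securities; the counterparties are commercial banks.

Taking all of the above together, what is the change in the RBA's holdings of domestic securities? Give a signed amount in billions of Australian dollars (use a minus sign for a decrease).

+$547 billion

FX purchase $171 billion: the RBA's securities portfolio is untouched → 0.
Asset purchase (from non-banks) $102 billion: securities added to the RBA's portfolio → +$102B.
OMO purchase (from banks) $445 billion: securities added to the RBA's portfolio → +$445B.
Net: 0 + 102 + 445 = +$547 billion.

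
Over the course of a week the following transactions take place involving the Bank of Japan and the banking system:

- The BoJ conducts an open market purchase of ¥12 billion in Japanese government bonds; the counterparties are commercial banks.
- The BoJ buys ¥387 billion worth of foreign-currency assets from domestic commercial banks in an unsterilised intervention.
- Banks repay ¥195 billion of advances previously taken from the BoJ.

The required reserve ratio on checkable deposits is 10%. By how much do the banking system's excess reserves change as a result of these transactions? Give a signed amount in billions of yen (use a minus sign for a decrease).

+¥204 billion

OMO purchase (from banks) ¥12 billion: reserves +¥12B, deposits 0.
FX purchase ¥387 billion: reserves +¥387B, deposits 0.
Discount-window repayment ¥195 billion: reserves −¥195B, deposits 0.
Totals: Δreserves = +¥204B, Δdeposits = 0.
Δrequired reserves = 10% × 0 = 0.
Δexcess reserves = Δreserves − Δrequired = +¥204B − (0) = +¥204 billion.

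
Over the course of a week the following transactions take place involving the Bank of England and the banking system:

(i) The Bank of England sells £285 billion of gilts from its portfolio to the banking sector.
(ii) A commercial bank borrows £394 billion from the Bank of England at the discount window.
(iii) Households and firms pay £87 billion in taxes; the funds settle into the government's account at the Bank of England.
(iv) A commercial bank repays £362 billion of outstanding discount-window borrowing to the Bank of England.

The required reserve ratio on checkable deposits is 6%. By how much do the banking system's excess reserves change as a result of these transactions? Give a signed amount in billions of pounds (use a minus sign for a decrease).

-£334.78 billion

OMO sale (to banks) £285 billion: reserves −£285B, deposits 0.
Discount-window loan £394 billion: reserves +£394B, deposits 0.
Government account inflow £87 billion: reserves −£87B, deposits −£87B.
Discount-window repayment £362 billion: reserves −£362B, deposits 0.
Totals: Δreserves = −£340B, Δdeposits = −£87B.
Δrequired reserves = 6% × −£87B = −£5.22B.
Δexcess reserves = Δreserves − Δrequired = −£340B − (−£5.22B) = -£334.78 billion.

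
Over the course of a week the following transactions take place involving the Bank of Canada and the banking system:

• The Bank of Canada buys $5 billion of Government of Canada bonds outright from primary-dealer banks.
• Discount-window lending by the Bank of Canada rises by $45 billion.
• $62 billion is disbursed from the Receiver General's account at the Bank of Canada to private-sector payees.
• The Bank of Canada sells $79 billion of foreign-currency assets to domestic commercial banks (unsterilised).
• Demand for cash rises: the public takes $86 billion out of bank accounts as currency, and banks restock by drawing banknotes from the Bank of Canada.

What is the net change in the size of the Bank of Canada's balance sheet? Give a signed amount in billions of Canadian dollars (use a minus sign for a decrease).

OMO purchase (from banks) $5 billion: a Bank of Canada asset is acquired → +$5B.
Discount-window loan $45 billion: a Bank of Canada asset is acquired → +$45B.
Government spending $62 billion: only the composition of liabilities changes → 0.
FX sale $79 billion: a Bank of Canada asset is shed → −$79B.
Currency withdrawal $86 billion: only the composition of liabilities changes → 0.
Net: 5 + 45 + 0 − 79 + 0 = -$29 billion.

-$29 billion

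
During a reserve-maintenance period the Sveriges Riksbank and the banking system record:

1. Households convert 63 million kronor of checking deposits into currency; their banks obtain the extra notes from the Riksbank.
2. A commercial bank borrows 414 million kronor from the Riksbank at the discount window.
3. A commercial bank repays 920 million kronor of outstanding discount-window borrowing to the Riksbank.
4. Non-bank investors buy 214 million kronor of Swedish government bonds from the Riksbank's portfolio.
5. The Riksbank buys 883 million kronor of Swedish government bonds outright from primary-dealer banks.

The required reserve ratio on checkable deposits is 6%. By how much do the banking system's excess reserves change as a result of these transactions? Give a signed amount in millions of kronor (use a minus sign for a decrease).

Currency withdrawal 63 million kronor: reserves −63M, deposits −63M.
Discount-window loan 414 million kronor: reserves +414M, deposits 0.
Discount-window repayment 920 million kronor: reserves −920M, deposits 0.
Asset sale (to non-banks) 214 million kronor: reserves −214M, deposits −214M.
OMO purchase (from banks) 883 million kronor: reserves +883M, deposits 0.
Totals: Δreserves = +100M, Δdeposits = −277M.
Δrequired reserves = 6% × −277M = −16.62M.
Δexcess reserves = Δreserves − Δrequired = +100M − (−16.62M) = +116.62 million.

+116.62 million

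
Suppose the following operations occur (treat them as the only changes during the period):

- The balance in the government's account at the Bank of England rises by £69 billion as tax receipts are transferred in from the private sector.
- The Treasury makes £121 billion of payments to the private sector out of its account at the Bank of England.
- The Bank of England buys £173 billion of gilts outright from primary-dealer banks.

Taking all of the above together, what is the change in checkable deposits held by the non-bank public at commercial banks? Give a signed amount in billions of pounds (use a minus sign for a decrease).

+£52 billion

Bank of England balance sheet:
  Assets:      Securities +£173B
  Liabilities: Bank reserves +£225B, Government deposits −£52B
Commercial banking system:
  Assets:      Reserves at CB +£225B, Securities −£173B
  Liabilities: Checkable deposits +£52B
So the change in checkable deposits held by the non-bank public at commercial banks is +£52 billion.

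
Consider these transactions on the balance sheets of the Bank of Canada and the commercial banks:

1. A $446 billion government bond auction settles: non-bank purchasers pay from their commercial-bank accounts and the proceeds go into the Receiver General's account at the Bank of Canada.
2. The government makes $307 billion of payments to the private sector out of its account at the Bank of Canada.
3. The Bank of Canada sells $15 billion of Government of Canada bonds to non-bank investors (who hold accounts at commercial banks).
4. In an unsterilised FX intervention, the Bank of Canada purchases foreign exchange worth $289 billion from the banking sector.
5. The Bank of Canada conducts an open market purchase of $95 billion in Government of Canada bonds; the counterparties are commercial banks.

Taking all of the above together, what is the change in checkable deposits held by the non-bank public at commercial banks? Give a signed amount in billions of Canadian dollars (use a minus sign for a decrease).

-$154 billion

Bank of Canada balance sheet:
  Assets:      Securities +$80B, Foreign assets +$289B
  Liabilities: Bank reserves +$230B, Government deposits +$139B
Commercial banking system:
  Assets:      Reserves at CB +$230B, Securities −$95B, Foreign assets −$289B
  Liabilities: Checkable deposits −$154B
So the change in checkable deposits held by the non-bank public at commercial banks is -$154 billion.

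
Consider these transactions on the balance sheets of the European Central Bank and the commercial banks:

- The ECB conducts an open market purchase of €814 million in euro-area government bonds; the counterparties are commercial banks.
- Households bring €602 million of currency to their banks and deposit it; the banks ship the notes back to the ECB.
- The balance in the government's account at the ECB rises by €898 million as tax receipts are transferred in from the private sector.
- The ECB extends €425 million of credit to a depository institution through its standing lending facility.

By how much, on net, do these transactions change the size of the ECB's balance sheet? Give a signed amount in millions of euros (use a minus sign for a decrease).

ECB balance sheet:
  Assets:      Securities +€814M, Loans to banks +€425M
  Liabilities: Bank reserves +€943M, Currency in circulation −€602M, Government deposits +€898M
Change in total ECB assets = +€1239 million.

+€1239 million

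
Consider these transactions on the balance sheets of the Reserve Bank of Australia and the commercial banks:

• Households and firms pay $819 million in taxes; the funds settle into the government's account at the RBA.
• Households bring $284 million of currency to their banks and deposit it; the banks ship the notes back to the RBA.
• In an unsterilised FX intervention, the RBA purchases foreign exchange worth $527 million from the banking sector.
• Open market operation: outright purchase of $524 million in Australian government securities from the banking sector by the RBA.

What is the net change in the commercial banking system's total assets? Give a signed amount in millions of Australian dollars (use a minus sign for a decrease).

RBA balance sheet:
  Assets:      Securities +$524M, Foreign assets +$527M
  Liabilities: Bank reserves +$516M, Currency in circulation −$284M, Government deposits +$819M
Commercial banking system:
  Assets:      Reserves at CB +$516M, Securities −$524M, Foreign assets −$527M
  Liabilities: Checkable deposits −$535M
Change in total bank assets = -$535 million.

-$535 million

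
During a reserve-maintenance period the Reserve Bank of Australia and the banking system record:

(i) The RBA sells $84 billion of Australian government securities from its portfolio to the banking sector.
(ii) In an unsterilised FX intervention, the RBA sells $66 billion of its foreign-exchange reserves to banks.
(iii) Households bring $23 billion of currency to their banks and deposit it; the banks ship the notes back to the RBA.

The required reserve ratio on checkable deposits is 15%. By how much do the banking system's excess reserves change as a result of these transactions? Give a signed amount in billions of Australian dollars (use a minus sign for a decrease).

OMO sale (to banks) $84 billion: reserves −$84B, deposits 0.
FX sale $66 billion: reserves −$66B, deposits 0.
Currency deposit $23 billion: reserves +$23B, deposits +$23B.
Totals: Δreserves = −$127B, Δdeposits = +$23B.
Δrequired reserves = 15% × +$23B = +$3.45B.
Δexcess reserves = Δreserves − Δrequired = −$127B − (+$3.45B) = -$130.45 billion.

-$130.45 billion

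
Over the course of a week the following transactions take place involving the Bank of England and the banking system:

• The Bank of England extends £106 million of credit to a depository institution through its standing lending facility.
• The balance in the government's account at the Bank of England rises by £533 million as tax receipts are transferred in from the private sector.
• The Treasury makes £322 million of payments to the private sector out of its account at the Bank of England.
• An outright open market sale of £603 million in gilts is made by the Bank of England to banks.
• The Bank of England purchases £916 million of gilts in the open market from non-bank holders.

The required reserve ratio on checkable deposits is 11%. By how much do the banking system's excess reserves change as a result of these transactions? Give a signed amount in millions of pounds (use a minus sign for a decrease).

+£130.45 million

Discount-window loan £106 million: reserves +£106M, deposits 0.
Government account inflow £533 million: reserves −£533M, deposits −£533M.
Government spending £322 million: reserves +£322M, deposits +£322M.
OMO sale (to banks) £603 million: reserves −£603M, deposits 0.
Asset purchase (from non-banks) £916 million: reserves +£916M, deposits +£916M.
Totals: Δreserves = +£208M, Δdeposits = +£705M.
Δrequired reserves = 11% × +£705M = +£77.55M.
Δexcess reserves = Δreserves − Δrequired = +£208M − (+£77.55M) = +£130.45 million.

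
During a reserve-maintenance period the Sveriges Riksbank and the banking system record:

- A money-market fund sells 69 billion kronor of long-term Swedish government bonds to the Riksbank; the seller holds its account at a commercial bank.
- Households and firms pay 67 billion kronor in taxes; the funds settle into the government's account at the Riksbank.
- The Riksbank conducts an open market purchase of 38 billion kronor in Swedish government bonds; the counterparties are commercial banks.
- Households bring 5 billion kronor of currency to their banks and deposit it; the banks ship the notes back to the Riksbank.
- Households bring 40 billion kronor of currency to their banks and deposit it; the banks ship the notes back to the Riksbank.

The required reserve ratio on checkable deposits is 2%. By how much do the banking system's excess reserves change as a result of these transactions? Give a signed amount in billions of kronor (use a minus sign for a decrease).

Asset purchase (from non-banks) 69 billion kronor: reserves +69B, deposits +69B.
Government account inflow 67 billion kronor: reserves −67B, deposits −67B.
OMO purchase (from banks) 38 billion kronor: reserves +38B, deposits 0.
Currency deposit 5 billion kronor: reserves +5B, deposits +5B.
Currency deposit 40 billion kronor: reserves +40B, deposits +40B.
Totals: Δreserves = +85B, Δdeposits = +47B.
Δrequired reserves = 2% × +47B = +0.94B.
Δexcess reserves = Δreserves − Δrequired = +85B − (+0.94B) = +84.06 billion.

+84.06 billion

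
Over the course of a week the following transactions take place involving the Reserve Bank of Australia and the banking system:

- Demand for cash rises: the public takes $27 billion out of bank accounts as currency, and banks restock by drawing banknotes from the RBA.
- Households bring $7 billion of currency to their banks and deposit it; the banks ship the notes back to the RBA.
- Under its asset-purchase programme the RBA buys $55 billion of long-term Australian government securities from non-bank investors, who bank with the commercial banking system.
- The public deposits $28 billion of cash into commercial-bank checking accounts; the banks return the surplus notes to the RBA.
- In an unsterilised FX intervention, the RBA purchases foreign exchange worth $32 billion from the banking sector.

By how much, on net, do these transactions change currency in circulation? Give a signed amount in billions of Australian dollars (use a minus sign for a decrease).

Currency withdrawal $27 billion: notes leave the central bank → +$27B.
Currency deposit $7 billion: notes return to the central bank → −$7B.
Asset purchase (from non-banks) $55 billion: no currency enters or leaves circulation → 0.
Currency deposit $28 billion: notes return to the central bank → −$28B.
FX purchase $32 billion: no currency enters or leaves circulation → 0.
Net: 27 − 7 + 0 − 28 + 0 = -$8 billion.

-$8 billion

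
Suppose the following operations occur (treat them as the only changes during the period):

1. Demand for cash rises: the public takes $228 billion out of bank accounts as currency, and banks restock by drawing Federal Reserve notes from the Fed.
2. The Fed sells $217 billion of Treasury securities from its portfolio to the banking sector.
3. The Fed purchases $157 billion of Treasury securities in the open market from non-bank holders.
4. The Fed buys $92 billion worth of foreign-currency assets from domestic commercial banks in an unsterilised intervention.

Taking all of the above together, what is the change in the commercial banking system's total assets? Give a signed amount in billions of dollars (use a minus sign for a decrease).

Fed balance sheet:
  Assets:      Securities −$60B, Foreign assets +$92B
  Liabilities: Bank reserves −$196B, Currency in circulation +$228B
Commercial banking system:
  Assets:      Reserves at CB −$196B, Securities +$217B, Foreign assets −$92B
  Liabilities: Checkable deposits −$71B
Change in total bank assets = -$71 billion.

-$71 billion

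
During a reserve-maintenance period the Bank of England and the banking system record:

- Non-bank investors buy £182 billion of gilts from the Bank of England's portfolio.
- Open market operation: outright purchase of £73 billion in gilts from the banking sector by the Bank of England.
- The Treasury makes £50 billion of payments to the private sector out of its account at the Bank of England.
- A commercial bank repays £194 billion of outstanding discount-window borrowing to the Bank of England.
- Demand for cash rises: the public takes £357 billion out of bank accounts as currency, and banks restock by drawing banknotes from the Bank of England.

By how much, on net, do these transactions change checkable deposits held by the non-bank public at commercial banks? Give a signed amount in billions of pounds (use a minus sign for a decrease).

Asset sale (to non-banks) £182 billion: non-bank counterparties' bank balances fall → −£182B.
OMO purchase (from banks) £73 billion: the counterparty is a bank, so public deposits are unchanged → 0.
Government spending £50 billion: non-bank counterparties' bank balances rise → +£50B.
Discount-window repayment £194 billion: the counterparty is a bank, so public deposits are unchanged → 0.
Currency withdrawal £357 billion: non-bank counterparties' bank balances fall → −£357B.
Net: −182 + 0 + 50 + 0 − 357 = -£489 billion.

-£489 billion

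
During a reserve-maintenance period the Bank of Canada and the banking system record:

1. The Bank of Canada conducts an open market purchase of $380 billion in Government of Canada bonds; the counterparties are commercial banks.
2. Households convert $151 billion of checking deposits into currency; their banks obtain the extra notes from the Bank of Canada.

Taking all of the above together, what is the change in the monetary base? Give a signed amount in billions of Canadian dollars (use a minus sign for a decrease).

+$380 billion

OMO purchase (from banks) $380 billion: Bank of Canada balance sheet expands → +$380B.
Currency withdrawal $151 billion: just a shift between currency and reserves — both are base money → 0.
Net: 380 + 0 = +$380 billion.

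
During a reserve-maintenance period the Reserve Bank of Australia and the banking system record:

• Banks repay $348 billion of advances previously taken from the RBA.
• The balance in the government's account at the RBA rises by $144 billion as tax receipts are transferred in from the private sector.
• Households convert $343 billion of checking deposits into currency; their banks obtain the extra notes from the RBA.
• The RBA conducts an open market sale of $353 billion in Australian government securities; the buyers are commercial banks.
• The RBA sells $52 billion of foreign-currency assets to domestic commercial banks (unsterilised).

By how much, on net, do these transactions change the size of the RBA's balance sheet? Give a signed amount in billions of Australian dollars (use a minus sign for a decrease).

-$753 billion

Discount-window repayment $348 billion: an RBA asset is shed → −$348B.
Government account inflow $144 billion: only the composition of liabilities changes → 0.
Currency withdrawal $343 billion: only the composition of liabilities changes → 0.
OMO sale (to banks) $353 billion: an RBA asset is shed → −$353B.
FX sale $52 billion: an RBA asset is shed → −$52B.
Net: −348 + 0 + 0 − 353 − 52 = -$753 billion.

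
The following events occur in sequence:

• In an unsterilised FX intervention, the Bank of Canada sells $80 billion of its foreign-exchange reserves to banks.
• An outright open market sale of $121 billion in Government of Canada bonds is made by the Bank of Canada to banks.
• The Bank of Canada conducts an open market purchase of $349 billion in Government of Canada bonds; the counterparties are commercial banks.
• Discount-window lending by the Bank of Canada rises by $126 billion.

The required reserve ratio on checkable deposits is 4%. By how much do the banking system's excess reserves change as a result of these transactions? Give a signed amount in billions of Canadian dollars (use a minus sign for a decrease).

+$274 billion

FX sale $80 billion: reserves −$80B, deposits 0.
OMO sale (to banks) $121 billion: reserves −$121B, deposits 0.
OMO purchase (from banks) $349 billion: reserves +$349B, deposits 0.
Discount-window loan $126 billion: reserves +$126B, deposits 0.
Totals: Δreserves = +$274B, Δdeposits = 0.
Δrequired reserves = 4% × 0 = 0.
Δexcess reserves = Δreserves − Δrequired = +$274B − (0) = +$274 billion.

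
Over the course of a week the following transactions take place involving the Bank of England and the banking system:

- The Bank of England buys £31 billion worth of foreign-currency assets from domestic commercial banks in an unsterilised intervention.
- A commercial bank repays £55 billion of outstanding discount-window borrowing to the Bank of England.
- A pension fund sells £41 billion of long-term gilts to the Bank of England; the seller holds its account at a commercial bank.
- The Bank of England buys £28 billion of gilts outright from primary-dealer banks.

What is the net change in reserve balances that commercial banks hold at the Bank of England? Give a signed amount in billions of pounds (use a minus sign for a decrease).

FX purchase £31 billion: the Bank of England pays by crediting reserve accounts → +£31B.
Discount-window repayment £55 billion: repayment is debited from reserves → −£55B.
Asset purchase (from non-banks) £41 billion: the Bank of England pays by crediting reserve accounts → +£41B.
OMO purchase (from banks) £28 billion: the Bank of England pays by crediting reserve accounts → +£28B.
Net: 31 − 55 + 41 + 28 = +£45 billion.

+£45 billion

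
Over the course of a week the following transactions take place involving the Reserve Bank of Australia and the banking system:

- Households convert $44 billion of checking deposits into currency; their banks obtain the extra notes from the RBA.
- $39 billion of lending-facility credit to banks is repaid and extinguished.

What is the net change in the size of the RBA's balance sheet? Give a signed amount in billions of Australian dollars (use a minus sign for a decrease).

RBA balance sheet:
  Assets:      Loans to banks −$39B
  Liabilities: Bank reserves −$83B, Currency in circulation +$44B
Change in total RBA assets = -$39 billion.

-$39 billion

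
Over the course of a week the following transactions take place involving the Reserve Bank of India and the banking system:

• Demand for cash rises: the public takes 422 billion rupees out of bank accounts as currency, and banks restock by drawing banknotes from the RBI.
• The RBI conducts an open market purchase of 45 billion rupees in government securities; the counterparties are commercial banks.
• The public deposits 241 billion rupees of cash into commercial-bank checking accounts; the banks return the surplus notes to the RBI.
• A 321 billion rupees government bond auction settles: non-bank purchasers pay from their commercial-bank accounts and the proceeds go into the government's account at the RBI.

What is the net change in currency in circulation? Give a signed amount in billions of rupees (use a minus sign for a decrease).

RBI balance sheet:
  Assets:      Securities +45B
  Liabilities: Bank reserves −457B, Currency in circulation +181B, Government deposits +321B
So the change in currency in circulation is +181 billion.

+181 billion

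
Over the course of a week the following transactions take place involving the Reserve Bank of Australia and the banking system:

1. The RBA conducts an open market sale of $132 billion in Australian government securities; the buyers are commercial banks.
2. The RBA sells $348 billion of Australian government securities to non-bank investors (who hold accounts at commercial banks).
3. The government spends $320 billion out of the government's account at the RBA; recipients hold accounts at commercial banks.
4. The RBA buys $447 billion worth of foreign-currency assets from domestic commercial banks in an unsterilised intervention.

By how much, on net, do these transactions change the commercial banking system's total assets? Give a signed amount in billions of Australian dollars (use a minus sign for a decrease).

-$28 billion

RBA balance sheet:
  Assets:      Securities −$480B, Foreign assets +$447B
  Liabilities: Bank reserves +$287B, Government deposits −$320B
Commercial banking system:
  Assets:      Reserves at CB +$287B, Securities +$132B, Foreign assets −$447B
  Liabilities: Checkable deposits −$28B
Change in total bank assets = -$28 billion.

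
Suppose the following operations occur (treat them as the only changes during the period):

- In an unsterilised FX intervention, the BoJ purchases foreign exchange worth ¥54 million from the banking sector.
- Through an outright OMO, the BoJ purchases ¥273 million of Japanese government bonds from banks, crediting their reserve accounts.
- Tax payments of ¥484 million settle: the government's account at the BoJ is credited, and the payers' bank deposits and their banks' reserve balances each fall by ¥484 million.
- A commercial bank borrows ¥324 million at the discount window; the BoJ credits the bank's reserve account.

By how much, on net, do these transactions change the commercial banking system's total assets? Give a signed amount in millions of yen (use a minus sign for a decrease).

-¥160 million

FX purchase ¥54 million: just an asset swap on bank balance sheets → 0.
OMO purchase (from banks) ¥273 million: just an asset swap on bank balance sheets → 0.
Government account inflow ¥484 million: bank balance sheets shrink → −¥484M.
Discount-window loan ¥324 million: bank balance sheets expand → +¥324M.
Net: 0 + 0 − 484 + 324 = -¥160 million.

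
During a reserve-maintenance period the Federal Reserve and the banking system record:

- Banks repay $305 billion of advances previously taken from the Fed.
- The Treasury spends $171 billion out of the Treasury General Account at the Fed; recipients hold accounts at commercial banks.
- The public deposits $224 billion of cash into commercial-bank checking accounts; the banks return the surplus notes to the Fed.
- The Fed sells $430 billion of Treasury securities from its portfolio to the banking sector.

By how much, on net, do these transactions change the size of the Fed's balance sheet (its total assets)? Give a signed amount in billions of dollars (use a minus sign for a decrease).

Fed balance sheet:
  Assets:      Securities −$430B, Loans to banks −$305B
  Liabilities: Bank reserves −$340B, Currency in circulation −$224B, Government deposits −$171B
Commercial banking system:
  Assets:      Reserves at CB −$340B, Securities +$430B
  Liabilities: Checkable deposits +$395B, Borrowings from CB −$305B
Change in total Fed assets = -$735 billion.

-$735 billion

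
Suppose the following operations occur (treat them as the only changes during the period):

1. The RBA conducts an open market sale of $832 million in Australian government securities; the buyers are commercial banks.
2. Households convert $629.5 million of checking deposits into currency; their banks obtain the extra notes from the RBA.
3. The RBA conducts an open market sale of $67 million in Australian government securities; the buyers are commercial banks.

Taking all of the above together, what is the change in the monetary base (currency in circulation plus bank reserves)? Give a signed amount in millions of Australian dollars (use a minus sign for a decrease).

-$899 million

RBA balance sheet:
  Assets:      Securities −$899M
  Liabilities: Bank reserves −$1528.5M, Currency in circulation +$629.5M
Monetary base = currency + reserves: +$629.5M + (−$1528.5M) = -$899 million.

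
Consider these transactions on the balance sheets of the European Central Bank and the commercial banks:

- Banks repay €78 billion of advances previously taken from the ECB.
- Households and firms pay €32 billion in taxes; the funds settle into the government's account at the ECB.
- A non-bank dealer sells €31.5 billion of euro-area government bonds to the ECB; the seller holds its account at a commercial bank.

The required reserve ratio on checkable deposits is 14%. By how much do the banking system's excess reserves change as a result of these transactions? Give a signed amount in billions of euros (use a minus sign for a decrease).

-€78.43 billion

Discount-window repayment €78 billion: reserves −€78B, deposits 0.
Government account inflow €32 billion: reserves −€32B, deposits −€32B.
Asset purchase (from non-banks) €31.5 billion: reserves +€31.5B, deposits +€31.5B.
Totals: Δreserves = −€78.5B, Δdeposits = −€0.5B.
Δrequired reserves = 14% × −€0.5B = −€0.07B.
Δexcess reserves = Δreserves − Δrequired = −€78.5B − (−€0.07B) = -€78.43 billion.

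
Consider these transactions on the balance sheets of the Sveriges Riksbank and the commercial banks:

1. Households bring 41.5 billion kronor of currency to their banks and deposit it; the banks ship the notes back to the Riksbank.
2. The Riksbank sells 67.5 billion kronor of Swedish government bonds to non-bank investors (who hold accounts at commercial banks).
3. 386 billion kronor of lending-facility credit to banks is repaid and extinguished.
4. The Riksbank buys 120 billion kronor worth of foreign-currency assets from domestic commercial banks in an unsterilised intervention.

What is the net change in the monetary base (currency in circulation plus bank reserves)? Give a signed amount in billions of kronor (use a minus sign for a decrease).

-333.5 billion

Currency deposit 41.5 billion kronor: just a shift between currency and reserves — both are base money → 0.
Asset sale (to non-banks) 67.5 billion kronor: Riksbank balance sheet contracts → −67.5B.
Discount-window repayment 386 billion kronor: Riksbank balance sheet contracts → −386B.
FX purchase 120 billion kronor: Riksbank balance sheet expands → +120B.
Net: 0 − 67.5 − 386 + 120 = -333.5 billion.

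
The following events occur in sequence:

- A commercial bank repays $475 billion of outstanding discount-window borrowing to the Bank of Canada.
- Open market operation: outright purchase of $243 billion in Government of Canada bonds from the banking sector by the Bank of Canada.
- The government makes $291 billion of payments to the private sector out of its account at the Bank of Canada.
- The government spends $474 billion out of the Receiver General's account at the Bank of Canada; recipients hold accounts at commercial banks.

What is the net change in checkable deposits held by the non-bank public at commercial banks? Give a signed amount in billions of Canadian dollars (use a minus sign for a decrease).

+$765 billion

Bank of Canada balance sheet:
  Assets:      Securities +$243B, Loans to banks −$475B
  Liabilities: Bank reserves +$533B, Government deposits −$765B
Commercial banking system:
  Assets:      Reserves at CB +$533B, Securities −$243B
  Liabilities: Checkable deposits +$765B, Borrowings from CB −$475B
So the change in checkable deposits held by the non-bank public at commercial banks is +$765 billion.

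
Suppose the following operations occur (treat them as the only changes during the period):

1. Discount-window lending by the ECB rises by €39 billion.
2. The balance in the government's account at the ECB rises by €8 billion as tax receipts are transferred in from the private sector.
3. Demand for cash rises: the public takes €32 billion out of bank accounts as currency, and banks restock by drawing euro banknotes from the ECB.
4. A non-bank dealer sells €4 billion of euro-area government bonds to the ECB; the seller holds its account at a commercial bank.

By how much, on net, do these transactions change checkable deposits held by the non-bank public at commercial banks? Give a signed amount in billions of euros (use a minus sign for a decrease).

ECB balance sheet:
  Assets:      Securities +€4B, Loans to banks +€39B
  Liabilities: Bank reserves +€3B, Currency in circulation +€32B, Government deposits +€8B
Commercial banking system:
  Assets:      Reserves at CB +€3B
  Liabilities: Checkable deposits −€36B, Borrowings from CB +€39B
So the change in checkable deposits held by the non-bank public at commercial banks is -€36 billion.

-€36 billion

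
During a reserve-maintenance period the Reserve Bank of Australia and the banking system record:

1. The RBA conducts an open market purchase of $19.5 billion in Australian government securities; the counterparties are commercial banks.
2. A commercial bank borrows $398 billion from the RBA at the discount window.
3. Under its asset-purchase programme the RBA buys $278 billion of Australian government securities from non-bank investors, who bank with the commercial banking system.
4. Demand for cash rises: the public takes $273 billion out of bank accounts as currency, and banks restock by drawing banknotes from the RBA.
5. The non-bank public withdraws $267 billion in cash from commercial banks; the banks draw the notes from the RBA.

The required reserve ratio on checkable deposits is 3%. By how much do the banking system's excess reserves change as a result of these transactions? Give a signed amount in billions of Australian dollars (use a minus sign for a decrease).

OMO purchase (from banks) $19.5 billion: reserves +$19.5B, deposits 0.
Discount-window loan $398 billion: reserves +$398B, deposits 0.
Asset purchase (from non-banks) $278 billion: reserves +$278B, deposits +$278B.
Currency withdrawal $273 billion: reserves −$273B, deposits −$273B.
Currency withdrawal $267 billion: reserves −$267B, deposits −$267B.
Totals: Δreserves = +$155.5B, Δdeposits = −$262B.
Δrequired reserves = 3% × −$262B = −$7.86B.
Δexcess reserves = Δreserves − Δrequired = +$155.5B − (−$7.86B) = +$163.36 billion.

+$163.36 billion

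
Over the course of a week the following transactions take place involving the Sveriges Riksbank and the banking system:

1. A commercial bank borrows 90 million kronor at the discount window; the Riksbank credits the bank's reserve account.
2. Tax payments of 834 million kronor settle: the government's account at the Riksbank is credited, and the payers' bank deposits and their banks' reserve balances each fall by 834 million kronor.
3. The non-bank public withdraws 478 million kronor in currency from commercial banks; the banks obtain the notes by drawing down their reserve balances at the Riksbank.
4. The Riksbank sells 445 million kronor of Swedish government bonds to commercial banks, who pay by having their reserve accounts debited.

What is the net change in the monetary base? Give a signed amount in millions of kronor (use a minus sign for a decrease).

Discount-window loan 90 million kronor: Riksbank balance sheet expands → +90M.
Government account inflow 834 million kronor: reserves shift to a non-base liability → −834M.
Currency withdrawal 478 million kronor: just a shift between currency and reserves — both are base money → 0.
OMO sale (to banks) 445 million kronor: Riksbank balance sheet contracts → −445M.
Net: 90 − 834 + 0 − 445 = -1189 million.

-1189 million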